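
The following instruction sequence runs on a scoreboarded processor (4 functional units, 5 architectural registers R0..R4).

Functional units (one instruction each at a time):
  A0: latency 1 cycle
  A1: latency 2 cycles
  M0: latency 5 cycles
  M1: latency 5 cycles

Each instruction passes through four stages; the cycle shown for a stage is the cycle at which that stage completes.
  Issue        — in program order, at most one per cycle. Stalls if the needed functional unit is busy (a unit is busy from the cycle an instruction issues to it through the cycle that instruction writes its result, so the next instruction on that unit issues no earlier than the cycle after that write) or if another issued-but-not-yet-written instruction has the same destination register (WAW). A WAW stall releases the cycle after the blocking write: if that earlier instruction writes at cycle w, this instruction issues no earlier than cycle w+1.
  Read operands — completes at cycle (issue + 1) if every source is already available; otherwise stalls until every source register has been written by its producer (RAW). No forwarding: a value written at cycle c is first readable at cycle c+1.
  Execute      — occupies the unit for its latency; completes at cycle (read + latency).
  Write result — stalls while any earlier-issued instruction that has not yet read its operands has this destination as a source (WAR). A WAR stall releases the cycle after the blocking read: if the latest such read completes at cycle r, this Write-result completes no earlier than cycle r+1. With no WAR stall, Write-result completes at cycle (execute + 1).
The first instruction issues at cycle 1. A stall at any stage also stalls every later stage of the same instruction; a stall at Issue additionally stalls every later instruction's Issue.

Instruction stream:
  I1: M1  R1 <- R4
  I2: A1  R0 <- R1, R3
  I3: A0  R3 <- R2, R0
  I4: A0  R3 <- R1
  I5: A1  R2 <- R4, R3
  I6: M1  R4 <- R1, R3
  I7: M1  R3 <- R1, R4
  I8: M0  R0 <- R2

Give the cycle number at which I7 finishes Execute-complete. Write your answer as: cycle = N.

cycle 1: I1→M1
cycle 2: I1 RO; I2→A1
cycle 3: I3→A0
cycle 7: I1 EX
cycle 8: I1 WR R1
cycle 9: I2 RO
cycle 11: I2 EX
cycle 12: I2 WR R0
cycle 13: I3 RO
cycle 14: I3 EX
cycle 15: I3 WR R3
cycle 16: I4→A0
cycle 17: I4 RO; I5→A1
cycle 18: I4 EX; I6→M1
cycle 19: I4 WR R3
cycle 20: I5 RO; I6 RO
cycle 22: I5 EX
cycle 23: I5 WR R2
cycle 25: I6 EX
cycle 26: I6 WR R4
cycle 27: I7→M1
cycle 28: I7 RO; I8→M0
cycle 29: I8 RO
cycle 33: I7 EX
cycle 34: I7 WR R3; I8 EX
cycle 35: I8 WR R0

cycle = 33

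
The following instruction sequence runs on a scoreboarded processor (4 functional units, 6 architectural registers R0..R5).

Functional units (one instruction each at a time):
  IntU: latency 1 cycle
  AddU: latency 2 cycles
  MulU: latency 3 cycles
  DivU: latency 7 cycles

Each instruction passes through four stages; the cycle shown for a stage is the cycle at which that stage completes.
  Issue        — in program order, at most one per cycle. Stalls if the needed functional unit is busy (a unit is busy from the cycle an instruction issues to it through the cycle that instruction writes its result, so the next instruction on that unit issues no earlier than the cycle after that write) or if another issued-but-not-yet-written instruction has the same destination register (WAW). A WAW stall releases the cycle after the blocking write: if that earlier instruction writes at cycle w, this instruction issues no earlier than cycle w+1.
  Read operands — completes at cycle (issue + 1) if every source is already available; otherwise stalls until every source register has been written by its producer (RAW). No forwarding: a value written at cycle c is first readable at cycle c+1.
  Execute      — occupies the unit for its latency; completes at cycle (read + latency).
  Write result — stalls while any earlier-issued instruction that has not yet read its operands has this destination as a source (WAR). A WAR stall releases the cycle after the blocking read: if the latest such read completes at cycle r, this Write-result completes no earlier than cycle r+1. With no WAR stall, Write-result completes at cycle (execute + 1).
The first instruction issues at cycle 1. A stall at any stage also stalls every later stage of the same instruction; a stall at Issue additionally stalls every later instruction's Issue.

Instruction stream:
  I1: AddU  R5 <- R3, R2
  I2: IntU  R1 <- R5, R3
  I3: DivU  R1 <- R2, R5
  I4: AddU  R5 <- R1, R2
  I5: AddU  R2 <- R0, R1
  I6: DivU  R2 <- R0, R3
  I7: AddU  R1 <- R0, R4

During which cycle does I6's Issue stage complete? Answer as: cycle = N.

cycle = 28

cycle 1: I1 issues→AddU
cycle 2: I1 reads · I2 issues→IntU
cycle 4: I1 exec-done
cycle 5: I1 writes R5
cycle 6: I2 reads
cycle 7: I2 exec-done
cycle 8: I2 writes R1
cycle 9: I3 issues→DivU
cycle 10: I3 reads · I4 issues→AddU
cycle 17: I3 exec-done
cycle 18: I3 writes R1
cycle 19: I4 reads
cycle 21: I4 exec-done
cycle 22: I4 writes R5
cycle 23: I5 issues→AddU
cycle 24: I5 reads
cycle 26: I5 exec-done
cycle 27: I5 writes R2
cycle 28: I6 issues→DivU
cycle 29: I6 reads · I7 issues→AddU
cycle 30: I7 reads
cycle 32: I7 exec-done
cycle 33: I7 writes R1
cycle 36: I6 exec-done
cycle 37: I6 writes R2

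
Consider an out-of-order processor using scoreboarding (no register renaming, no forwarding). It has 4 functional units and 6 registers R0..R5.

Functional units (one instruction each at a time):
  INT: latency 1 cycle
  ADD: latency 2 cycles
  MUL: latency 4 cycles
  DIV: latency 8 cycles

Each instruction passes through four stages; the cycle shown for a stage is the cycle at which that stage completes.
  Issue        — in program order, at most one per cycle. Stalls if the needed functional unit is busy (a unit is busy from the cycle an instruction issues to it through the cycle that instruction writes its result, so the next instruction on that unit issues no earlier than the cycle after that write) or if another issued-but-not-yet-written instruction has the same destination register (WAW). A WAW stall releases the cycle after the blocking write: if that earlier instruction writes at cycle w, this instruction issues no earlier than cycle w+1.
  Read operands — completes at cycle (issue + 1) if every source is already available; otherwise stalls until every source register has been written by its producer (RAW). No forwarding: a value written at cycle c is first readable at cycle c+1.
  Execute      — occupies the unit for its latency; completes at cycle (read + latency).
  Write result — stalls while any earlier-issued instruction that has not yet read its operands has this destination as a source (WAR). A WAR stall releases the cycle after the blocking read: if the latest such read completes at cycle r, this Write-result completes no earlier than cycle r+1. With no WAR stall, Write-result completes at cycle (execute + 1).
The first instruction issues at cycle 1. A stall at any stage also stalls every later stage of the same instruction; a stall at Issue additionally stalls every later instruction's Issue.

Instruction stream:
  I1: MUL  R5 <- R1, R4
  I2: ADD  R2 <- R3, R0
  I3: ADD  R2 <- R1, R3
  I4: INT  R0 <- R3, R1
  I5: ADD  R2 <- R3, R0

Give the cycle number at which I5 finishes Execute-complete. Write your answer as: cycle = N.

cycle = 15

I1  is:1  ro:2  ex:6  wr:7
I2  is:2  ro:3  ex:5  wr:6
I3  is:7  ro:8  ex:10  wr:11  — struct: ADD busy until I2 writes@6
I4  is:8  ro:9  ex:10  wr:11
I5  is:12  ro:13  ex:15  wr:16  — struct: ADD busy until I3 writes@11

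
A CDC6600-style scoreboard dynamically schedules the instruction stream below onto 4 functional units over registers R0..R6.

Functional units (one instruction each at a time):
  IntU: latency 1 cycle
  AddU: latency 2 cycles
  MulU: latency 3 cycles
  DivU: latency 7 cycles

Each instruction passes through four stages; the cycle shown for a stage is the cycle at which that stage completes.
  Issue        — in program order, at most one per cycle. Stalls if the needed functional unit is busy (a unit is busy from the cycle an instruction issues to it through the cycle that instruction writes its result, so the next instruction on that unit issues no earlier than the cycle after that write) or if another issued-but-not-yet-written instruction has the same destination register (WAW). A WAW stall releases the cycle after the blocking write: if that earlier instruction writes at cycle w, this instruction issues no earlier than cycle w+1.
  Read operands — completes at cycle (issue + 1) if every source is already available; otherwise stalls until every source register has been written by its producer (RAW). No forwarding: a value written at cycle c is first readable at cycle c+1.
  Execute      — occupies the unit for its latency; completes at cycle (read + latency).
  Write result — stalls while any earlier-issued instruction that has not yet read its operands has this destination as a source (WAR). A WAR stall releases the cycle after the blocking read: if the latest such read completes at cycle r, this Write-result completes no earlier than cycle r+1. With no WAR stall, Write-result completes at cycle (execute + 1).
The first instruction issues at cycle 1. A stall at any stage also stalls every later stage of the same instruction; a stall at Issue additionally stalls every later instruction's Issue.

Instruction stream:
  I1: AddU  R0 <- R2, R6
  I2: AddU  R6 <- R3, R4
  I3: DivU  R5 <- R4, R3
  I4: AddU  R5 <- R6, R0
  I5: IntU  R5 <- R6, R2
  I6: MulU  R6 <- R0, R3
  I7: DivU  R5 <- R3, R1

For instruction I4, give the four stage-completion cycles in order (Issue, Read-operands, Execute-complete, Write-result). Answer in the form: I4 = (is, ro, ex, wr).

c1: issue I1 (AddU)
c2: I1 read-ops
c4: I1 finished on AddU
c5: I1→R0
c6: issue I2 (AddU)
c7: I2 read-ops; issue I3 (DivU)
c8: I3 read-ops
c9: I2 finished on AddU
c10: I2→R6
c15: I3 finished on DivU
c16: I3→R5
c17: issue I4 (AddU)
c18: I4 read-ops
c20: I4 finished on AddU
c21: I4→R5
c22: issue I5 (IntU)
c23: I5 read-ops; issue I6 (MulU)
c24: I5 finished on IntU; I6 read-ops
c25: I5→R5
c26: issue I7 (DivU)
c27: I6 finished on MulU; I7 read-ops
c28: I6→R6
c34: I7 finished on DivU
c35: I7→R5

I4 = (17, 18, 20, 21)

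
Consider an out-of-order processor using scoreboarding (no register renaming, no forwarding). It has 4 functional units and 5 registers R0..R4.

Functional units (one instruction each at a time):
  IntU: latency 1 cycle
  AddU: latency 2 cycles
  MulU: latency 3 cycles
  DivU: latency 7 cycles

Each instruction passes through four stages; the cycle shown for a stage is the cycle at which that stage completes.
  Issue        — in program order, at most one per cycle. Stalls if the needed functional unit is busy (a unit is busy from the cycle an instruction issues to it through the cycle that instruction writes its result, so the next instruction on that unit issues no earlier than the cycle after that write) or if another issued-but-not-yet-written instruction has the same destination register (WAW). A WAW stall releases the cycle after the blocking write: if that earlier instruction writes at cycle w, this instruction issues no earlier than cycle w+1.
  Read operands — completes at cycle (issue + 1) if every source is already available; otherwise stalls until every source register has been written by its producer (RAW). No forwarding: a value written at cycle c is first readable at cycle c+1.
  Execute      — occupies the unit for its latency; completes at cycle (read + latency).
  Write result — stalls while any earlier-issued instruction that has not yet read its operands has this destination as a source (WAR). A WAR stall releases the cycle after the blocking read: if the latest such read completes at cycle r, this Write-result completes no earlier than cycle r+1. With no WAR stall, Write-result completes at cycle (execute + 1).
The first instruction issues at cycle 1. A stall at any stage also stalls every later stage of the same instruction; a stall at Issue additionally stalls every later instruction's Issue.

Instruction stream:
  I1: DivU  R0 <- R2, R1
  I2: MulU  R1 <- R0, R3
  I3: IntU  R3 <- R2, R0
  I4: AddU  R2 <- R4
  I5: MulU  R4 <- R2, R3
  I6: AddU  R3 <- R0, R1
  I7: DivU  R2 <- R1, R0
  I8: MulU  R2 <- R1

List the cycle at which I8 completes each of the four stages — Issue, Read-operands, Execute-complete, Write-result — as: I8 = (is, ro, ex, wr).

I8 = (28, 29, 32, 33)

I1: IS=1 RO=2 EX=9 WR=10
I2: IS=2 RO=11 EX=14 WR=15  [RAW R0: wait I1 write@10]
I3: IS=3 RO=11 EX=12 WR=13  [RAW R0: wait I1 write@10]
I4: IS=4 RO=5 EX=7 WR=12  [WAR R2: wait I3 read@11]
I5: IS=16 RO=17 EX=20 WR=21  [struct: MulU busy until I2 writes@15]
I6: IS=17 RO=18 EX=20 WR=21
I7: IS=18 RO=19 EX=26 WR=27
I8: IS=28 RO=29 EX=32 WR=33  [WAW R2: wait I7 write@27]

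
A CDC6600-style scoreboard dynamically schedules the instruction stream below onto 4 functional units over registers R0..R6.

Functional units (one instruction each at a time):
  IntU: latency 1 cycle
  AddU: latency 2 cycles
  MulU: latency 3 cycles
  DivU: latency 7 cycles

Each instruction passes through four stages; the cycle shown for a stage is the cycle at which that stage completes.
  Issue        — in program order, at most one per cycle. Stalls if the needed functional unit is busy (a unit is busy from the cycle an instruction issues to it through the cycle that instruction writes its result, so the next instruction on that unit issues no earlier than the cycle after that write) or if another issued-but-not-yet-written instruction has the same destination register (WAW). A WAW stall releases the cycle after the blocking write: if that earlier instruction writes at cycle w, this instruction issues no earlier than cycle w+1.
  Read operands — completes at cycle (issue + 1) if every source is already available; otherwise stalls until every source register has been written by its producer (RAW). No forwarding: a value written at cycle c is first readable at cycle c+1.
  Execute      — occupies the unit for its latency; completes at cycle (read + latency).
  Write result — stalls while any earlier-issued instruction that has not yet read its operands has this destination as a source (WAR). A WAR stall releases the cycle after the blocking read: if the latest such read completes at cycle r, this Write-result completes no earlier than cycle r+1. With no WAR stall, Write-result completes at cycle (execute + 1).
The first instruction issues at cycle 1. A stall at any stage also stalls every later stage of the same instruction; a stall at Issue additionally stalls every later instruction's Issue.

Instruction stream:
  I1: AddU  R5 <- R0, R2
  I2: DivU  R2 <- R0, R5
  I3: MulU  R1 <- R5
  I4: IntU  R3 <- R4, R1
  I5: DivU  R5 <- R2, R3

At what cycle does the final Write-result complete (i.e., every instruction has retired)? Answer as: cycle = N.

cycle = 24

[1] issue I1 (AddU)
[2] I1 read-ops; issue I2 (DivU)
[3] issue I3 (MulU)
[4] I1 finished on AddU; issue I4 (IntU)
[5] I1→R5
[6] I2 read-ops; I3 read-ops
[9] I3 finished on MulU
[10] I3→R1
[11] I4 read-ops
[12] I4 finished on IntU
[13] I2 finished on DivU; I4→R3
[14] I2→R2
[15] issue I5 (DivU)
[16] I5 read-ops
[23] I5 finished on DivU
[24] I5→R5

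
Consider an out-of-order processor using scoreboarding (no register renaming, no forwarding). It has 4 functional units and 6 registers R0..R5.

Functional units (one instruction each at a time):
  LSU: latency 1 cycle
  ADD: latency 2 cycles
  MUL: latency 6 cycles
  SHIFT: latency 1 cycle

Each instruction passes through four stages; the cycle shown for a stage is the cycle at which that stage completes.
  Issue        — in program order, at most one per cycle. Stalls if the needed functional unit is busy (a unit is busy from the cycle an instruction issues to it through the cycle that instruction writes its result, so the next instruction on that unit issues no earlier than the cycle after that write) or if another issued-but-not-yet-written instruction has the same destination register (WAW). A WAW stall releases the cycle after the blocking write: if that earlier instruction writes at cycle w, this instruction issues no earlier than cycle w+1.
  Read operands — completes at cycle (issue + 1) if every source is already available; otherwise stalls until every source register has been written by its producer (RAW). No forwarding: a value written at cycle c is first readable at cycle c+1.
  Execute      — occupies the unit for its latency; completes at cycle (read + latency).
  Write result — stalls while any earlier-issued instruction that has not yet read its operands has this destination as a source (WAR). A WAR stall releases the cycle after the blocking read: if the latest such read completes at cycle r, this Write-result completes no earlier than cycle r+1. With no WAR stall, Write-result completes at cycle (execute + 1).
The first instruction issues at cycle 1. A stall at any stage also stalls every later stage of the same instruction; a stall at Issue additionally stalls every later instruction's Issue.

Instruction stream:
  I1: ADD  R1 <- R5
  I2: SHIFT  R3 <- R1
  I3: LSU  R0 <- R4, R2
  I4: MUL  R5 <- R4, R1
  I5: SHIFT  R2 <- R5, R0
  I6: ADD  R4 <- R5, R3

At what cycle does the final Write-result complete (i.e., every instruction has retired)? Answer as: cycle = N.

cycle = 17

[1] I1 issues→ADD
[2] I1 reads · I2 issues→SHIFT
[3] I3 issues→LSU
[4] I1 exec-done · I3 reads · I4 issues→MUL
[5] I1 writes R1 · I3 exec-done
[6] I2 reads · I3 writes R0 · I4 reads
[7] I2 exec-done
[8] I2 writes R3
[9] I5 issues→SHIFT
[10] I6 issues→ADD
[12] I4 exec-done
[13] I4 writes R5
[14] I5 reads · I6 reads
[15] I5 exec-done
[16] I5 writes R2 · I6 exec-done
[17] I6 writes R4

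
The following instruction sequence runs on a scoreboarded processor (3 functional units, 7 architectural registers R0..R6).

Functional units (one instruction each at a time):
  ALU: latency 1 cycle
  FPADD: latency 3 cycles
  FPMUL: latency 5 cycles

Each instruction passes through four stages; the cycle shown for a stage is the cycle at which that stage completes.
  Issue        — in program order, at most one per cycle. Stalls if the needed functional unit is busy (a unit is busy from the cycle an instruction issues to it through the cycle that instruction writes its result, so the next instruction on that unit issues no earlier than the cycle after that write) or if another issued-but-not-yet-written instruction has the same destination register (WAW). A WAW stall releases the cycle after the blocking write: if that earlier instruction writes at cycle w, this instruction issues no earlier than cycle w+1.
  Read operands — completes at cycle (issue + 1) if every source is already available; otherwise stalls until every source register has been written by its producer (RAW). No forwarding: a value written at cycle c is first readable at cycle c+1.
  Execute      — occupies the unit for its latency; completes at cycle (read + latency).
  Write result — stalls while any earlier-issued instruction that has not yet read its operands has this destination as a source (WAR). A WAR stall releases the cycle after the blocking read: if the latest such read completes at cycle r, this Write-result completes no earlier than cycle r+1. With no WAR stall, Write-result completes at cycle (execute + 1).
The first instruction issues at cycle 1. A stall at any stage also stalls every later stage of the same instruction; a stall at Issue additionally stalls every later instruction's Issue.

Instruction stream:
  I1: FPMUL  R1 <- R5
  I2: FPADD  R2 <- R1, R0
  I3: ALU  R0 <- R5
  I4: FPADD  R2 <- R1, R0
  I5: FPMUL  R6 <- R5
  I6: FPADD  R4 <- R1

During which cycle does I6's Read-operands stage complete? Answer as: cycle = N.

cycle = 21

I1 -> (1, 2, 7, 8)
I2 -> (2, 9, 12, 13)  // RAW R1: wait I1 write@8
I3 -> (3, 4, 5, 10)  // WAR R0: wait I2 read@9
I4 -> (14, 15, 18, 19)  // struct: FPADD busy until I2 writes@13
I5 -> (15, 16, 21, 22)
I6 -> (20, 21, 24, 25)  // struct: FPADD busy until I4 writes@19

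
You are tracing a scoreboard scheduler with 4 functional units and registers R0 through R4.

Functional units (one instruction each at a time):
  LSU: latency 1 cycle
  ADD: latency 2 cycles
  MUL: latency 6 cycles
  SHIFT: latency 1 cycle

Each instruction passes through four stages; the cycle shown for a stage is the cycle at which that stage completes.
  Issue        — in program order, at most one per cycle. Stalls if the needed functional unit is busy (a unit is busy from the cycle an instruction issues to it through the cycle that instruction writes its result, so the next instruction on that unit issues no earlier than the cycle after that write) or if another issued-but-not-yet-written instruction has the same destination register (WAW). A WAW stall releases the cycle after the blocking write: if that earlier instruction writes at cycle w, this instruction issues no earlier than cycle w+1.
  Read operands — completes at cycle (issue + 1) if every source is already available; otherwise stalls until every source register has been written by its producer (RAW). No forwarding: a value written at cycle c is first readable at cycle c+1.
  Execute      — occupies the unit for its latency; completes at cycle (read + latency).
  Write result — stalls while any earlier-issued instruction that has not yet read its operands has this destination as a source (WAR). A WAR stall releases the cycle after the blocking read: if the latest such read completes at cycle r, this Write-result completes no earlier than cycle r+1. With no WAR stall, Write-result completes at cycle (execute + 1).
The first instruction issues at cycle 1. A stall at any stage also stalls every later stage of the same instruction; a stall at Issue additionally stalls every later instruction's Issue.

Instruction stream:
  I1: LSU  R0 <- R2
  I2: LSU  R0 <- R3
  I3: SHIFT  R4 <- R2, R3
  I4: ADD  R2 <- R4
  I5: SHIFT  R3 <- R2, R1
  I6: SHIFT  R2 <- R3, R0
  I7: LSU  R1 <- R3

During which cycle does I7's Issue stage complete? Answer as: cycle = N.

cycle = 18

  I1 | 1 | 2 | 3 | 4
  I2 | 5 | 6 | 7 | 8   struct: LSU busy until I1 writes@4
  I3 | 6 | 7 | 8 | 9
  I4 | 7 | 10 | 12 | 13   RAW R4: wait I3 write@9
  I5 | 10 | 14 | 15 | 16   struct: SHIFT busy until I3 writes@9 · RAW R2: wait I4 write@13
  I6 | 17 | 18 | 19 | 20   struct: SHIFT busy until I5 writes@16
  I7 | 18 | 19 | 20 | 21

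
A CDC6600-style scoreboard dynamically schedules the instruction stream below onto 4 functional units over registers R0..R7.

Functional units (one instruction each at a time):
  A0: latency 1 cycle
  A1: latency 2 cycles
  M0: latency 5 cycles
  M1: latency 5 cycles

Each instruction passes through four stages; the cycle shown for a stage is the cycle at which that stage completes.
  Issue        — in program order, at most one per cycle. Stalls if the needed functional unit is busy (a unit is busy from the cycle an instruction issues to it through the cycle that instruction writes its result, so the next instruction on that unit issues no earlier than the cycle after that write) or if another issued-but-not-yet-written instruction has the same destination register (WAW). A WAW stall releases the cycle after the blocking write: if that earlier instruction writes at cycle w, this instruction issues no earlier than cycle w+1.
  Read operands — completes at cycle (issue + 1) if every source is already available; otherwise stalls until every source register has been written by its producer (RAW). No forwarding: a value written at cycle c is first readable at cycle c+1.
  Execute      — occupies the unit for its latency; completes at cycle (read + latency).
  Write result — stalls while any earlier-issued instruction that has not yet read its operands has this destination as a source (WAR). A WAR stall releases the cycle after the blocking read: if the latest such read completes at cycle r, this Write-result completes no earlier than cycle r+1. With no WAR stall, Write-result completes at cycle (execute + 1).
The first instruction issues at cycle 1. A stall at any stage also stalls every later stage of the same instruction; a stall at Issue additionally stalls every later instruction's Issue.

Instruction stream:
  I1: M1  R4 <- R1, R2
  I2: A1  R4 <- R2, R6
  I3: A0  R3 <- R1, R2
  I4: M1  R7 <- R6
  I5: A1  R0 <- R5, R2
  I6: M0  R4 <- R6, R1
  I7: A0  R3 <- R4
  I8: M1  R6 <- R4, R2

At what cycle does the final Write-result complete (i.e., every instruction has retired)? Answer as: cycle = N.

cycle = 29

  I1 | 1 | 2 | 7 | 8
  I2 | 9 | 10 | 12 | 13   WAW R4: wait I1 write@8
  I3 | 10 | 11 | 12 | 13
  I4 | 11 | 12 | 17 | 18
  I5 | 14 | 15 | 17 | 18   struct: A1 busy until I2 writes@13
  I6 | 15 | 16 | 21 | 22
  I7 | 16 | 23 | 24 | 25   RAW R4: wait I6 write@22
  I8 | 19 | 23 | 28 | 29   struct: M1 busy until I4 writes@18 · RAW R4: wait I6 write@22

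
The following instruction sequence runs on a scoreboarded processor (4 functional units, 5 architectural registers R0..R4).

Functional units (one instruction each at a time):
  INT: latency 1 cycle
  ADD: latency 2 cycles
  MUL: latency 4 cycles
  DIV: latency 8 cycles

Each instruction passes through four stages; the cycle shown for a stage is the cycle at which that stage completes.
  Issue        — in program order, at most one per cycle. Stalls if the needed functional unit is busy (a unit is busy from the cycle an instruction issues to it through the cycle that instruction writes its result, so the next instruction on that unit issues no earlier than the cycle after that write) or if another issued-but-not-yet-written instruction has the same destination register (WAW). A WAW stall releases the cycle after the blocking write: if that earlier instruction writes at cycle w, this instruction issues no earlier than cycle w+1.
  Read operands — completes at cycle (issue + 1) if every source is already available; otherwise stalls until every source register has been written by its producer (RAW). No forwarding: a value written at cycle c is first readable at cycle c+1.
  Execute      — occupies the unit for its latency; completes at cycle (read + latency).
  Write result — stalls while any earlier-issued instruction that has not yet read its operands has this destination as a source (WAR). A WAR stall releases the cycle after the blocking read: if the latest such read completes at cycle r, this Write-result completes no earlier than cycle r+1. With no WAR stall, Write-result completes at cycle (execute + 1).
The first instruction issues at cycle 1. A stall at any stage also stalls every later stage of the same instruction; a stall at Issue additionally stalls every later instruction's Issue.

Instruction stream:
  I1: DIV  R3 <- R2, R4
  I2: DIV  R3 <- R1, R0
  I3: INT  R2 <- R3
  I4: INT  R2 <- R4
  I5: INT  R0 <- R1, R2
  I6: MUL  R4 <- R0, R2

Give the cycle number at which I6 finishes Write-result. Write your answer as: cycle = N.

I1: IS=1 RO=2 EX=10 WR=11
I2: IS=12 RO=13 EX=21 WR=22  [struct: DIV busy until I1 writes@11]
I3: IS=13 RO=23 EX=24 WR=25  [RAW R3: wait I2 write@22]
I4: IS=26 RO=27 EX=28 WR=29  [struct: INT busy until I3 writes@25]
I5: IS=30 RO=31 EX=32 WR=33  [struct: INT busy until I4 writes@29]
I6: IS=31 RO=34 EX=38 WR=39  [RAW R0: wait I5 write@33]

cycle = 39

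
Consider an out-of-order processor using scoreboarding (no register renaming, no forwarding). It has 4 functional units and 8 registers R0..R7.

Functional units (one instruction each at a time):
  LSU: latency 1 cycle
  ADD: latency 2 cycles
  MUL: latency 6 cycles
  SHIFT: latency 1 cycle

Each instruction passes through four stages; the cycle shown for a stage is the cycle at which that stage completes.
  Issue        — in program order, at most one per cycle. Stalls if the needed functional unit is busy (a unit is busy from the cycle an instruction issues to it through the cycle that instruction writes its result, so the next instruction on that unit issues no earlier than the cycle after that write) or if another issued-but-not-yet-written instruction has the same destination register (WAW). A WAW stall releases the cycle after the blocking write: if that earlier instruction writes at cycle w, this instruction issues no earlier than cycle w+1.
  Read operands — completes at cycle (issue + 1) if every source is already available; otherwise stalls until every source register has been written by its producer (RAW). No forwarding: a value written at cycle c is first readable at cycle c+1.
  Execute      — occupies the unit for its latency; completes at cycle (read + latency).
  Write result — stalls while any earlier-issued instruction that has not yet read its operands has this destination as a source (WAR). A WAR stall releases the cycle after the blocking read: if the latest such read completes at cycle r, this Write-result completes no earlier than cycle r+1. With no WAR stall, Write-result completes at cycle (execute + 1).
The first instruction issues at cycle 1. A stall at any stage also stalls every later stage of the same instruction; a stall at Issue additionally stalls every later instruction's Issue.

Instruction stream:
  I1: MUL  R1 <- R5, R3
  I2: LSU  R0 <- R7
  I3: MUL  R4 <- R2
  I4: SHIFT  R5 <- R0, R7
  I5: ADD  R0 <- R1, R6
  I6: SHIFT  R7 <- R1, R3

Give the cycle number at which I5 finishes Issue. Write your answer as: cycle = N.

cycle = 12

  I1 | 1 | 2 | 8 | 9
  I2 | 2 | 3 | 4 | 5
  I3 | 10 | 11 | 17 | 18   struct: MUL busy until I1 writes@9
  I4 | 11 | 12 | 13 | 14
  I5 | 12 | 13 | 15 | 16
  I6 | 15 | 16 | 17 | 18   struct: SHIFT busy until I4 writes@14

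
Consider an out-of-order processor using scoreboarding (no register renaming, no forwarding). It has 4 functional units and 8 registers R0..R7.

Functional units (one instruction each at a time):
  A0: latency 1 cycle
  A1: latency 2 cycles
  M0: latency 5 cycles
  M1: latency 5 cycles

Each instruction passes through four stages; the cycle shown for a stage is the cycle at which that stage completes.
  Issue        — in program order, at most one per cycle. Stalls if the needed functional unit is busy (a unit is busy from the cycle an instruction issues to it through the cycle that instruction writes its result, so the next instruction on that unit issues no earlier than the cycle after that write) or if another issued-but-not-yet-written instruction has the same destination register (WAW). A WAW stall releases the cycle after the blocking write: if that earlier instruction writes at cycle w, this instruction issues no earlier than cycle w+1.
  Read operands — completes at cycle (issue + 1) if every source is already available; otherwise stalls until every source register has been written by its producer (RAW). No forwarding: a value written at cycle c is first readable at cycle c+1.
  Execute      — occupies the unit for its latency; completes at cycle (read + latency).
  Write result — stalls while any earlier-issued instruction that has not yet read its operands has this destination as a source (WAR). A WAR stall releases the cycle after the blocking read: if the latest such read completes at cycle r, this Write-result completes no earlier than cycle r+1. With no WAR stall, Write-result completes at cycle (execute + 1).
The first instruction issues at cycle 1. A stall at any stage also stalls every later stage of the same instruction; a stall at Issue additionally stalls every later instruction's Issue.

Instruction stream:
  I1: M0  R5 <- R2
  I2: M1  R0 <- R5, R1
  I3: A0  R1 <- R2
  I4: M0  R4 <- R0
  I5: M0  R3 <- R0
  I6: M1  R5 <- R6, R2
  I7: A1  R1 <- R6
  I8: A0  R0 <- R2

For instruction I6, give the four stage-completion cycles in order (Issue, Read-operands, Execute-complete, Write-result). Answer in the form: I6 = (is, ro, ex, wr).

I6 = (24, 25, 30, 31)

1) issue 1, read 2, done 7, write 8
2) issue 2, read 9, done 14, write 15  <RAW R5: wait I1 write@8>
3) issue 3, read 4, done 5, write 10  <WAR R1: wait I2 read@9>
4) issue 9, read 16, done 21, write 22  <struct: M0 busy until I1 writes@8 / RAW R0: wait I2 write@15>
5) issue 23, read 24, done 29, write 30  <struct: M0 busy until I4 writes@22>
6) issue 24, read 25, done 30, write 31
7) issue 25, read 26, done 28, write 29
8) issue 26, read 27, done 28, write 29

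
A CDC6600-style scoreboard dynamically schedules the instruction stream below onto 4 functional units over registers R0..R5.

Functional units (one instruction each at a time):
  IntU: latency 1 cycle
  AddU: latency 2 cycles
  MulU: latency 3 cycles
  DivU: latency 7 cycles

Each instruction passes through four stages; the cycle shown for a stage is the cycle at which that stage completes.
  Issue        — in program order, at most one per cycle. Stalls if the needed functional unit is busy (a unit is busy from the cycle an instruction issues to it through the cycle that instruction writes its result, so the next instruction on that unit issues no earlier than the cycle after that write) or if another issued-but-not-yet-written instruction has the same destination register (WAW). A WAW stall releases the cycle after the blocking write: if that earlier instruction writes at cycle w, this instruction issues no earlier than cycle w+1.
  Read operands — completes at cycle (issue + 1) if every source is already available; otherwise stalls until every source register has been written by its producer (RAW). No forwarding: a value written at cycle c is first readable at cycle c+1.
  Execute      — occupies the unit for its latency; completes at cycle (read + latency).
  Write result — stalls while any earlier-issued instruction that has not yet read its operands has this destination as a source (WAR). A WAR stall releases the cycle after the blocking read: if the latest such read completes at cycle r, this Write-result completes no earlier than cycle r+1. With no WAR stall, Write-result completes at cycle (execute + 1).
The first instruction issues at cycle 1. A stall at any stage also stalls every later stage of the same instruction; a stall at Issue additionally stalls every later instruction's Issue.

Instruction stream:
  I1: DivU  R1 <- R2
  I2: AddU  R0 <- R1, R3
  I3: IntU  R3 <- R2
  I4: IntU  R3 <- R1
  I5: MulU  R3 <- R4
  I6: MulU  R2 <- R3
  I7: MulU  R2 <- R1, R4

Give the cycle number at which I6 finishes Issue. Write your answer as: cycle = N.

cycle = 23

I1 -> (1, 2, 9, 10)
I2 -> (2, 11, 13, 14)  // RAW R1: wait I1 write@10
I3 -> (3, 4, 5, 12)  // WAR R3: wait I2 read@11
I4 -> (13, 14, 15, 16)  // struct: IntU busy until I3 writes@12
I5 -> (17, 18, 21, 22)  // WAW R3: wait I4 write@16
I6 -> (23, 24, 27, 28)  // struct: MulU busy until I5 writes@22
I7 -> (29, 30, 33, 34)  // struct: MulU busy until I6 writes@28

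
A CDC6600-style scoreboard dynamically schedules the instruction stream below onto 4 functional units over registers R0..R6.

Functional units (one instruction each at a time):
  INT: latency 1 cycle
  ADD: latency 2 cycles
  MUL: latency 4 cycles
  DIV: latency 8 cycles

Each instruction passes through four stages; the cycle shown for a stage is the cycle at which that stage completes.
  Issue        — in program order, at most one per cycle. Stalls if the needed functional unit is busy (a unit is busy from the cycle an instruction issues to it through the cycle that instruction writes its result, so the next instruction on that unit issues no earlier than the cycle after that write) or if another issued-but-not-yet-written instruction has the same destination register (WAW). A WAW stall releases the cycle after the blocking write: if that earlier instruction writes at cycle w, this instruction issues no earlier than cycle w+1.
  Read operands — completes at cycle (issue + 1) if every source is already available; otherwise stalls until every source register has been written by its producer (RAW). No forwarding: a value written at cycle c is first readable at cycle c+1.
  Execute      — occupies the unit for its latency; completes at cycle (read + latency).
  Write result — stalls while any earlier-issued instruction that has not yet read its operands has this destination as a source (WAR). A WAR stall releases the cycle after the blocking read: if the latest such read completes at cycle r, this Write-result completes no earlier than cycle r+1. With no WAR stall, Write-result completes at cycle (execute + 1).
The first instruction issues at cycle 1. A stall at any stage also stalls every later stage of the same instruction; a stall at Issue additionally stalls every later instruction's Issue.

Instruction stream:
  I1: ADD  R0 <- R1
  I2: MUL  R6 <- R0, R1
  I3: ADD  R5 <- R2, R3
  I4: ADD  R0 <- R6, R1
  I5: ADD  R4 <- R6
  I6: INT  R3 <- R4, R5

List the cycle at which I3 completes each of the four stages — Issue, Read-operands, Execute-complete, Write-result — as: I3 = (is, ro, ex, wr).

I3 = (6, 7, 9, 10)

I1  is:1  ro:2  ex:4  wr:5
I2  is:2  ro:6  ex:10  wr:11  — RAW R0: wait I1 write@5
I3  is:6  ro:7  ex:9  wr:10  — struct: ADD busy until I1 writes@5
I4  is:11  ro:12  ex:14  wr:15  — struct: ADD busy until I3 writes@10
I5  is:16  ro:17  ex:19  wr:20  — struct: ADD busy until I4 writes@15
I6  is:17  ro:21  ex:22  wr:23  — RAW R4: wait I5 write@20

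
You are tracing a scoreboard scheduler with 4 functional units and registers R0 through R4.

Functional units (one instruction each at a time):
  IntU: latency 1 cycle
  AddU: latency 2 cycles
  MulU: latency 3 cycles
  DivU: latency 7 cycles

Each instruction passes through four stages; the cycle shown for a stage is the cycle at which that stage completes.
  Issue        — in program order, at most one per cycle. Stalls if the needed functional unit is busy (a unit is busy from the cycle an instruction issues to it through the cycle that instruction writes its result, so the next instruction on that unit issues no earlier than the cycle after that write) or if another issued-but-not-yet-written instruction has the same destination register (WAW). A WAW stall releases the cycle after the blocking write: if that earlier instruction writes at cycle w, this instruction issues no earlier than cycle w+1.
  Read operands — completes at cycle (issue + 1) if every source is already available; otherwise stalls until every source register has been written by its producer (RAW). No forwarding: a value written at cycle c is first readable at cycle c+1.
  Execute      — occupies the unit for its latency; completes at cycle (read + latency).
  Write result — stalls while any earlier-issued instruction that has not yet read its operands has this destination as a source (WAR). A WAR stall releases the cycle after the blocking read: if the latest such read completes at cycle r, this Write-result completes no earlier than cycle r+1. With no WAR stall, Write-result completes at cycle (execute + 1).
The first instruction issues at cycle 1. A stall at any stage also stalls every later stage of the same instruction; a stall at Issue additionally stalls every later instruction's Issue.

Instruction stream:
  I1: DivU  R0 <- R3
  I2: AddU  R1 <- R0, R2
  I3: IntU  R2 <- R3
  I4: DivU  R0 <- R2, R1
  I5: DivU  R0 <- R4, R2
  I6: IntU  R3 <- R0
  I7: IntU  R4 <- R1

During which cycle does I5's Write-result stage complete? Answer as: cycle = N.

cycle = 33

c1: I1 dispatched to DivU
c2: I1 operands ready, I2 dispatched to AddU
c3: I3 dispatched to IntU
c4: I3 operands ready
c5: I3 complete
c9: I1 complete
c10: R0←I1
c11: I2 operands ready, I4 dispatched to DivU
c12: R2←I3
c13: I2 complete
c14: R1←I2
c15: I4 operands ready
c22: I4 complete
c23: R0←I4
c24: I5 dispatched to DivU
c25: I5 operands ready, I6 dispatched to IntU
c32: I5 complete
c33: R0←I5
c34: I6 operands ready
c35: I6 complete
c36: R3←I6
c37: I7 dispatched to IntU
c38: I7 operands ready
c39: I7 complete
c40: R4←I7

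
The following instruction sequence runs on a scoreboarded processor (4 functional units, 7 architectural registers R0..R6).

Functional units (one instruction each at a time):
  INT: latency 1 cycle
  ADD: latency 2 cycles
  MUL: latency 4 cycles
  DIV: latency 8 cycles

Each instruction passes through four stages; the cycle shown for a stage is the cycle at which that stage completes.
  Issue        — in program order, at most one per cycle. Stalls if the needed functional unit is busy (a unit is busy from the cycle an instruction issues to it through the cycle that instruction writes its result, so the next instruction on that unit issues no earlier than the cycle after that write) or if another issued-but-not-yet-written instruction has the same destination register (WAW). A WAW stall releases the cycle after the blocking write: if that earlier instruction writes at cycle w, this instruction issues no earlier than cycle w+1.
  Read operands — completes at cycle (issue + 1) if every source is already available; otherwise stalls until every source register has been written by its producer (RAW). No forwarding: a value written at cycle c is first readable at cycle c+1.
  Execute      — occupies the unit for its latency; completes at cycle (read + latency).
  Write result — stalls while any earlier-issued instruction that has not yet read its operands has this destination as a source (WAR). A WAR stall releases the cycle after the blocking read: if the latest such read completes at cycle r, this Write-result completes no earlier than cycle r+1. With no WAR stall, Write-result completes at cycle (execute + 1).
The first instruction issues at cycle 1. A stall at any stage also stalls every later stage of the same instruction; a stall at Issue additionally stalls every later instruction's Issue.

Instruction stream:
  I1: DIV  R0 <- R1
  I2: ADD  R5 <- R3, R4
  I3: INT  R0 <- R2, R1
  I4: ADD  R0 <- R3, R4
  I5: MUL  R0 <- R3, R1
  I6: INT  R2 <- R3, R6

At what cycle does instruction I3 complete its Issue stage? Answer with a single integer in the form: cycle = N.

cycle = 12

  I1 | 1 | 2 | 10 | 11
  I2 | 2 | 3 | 5 | 6
  I3 | 12 | 13 | 14 | 15   WAW R0: wait I1 write@11
  I4 | 16 | 17 | 19 | 20   WAW R0: wait I3 write@15
  I5 | 21 | 22 | 26 | 27   WAW R0: wait I4 write@20
  I6 | 22 | 23 | 24 | 25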